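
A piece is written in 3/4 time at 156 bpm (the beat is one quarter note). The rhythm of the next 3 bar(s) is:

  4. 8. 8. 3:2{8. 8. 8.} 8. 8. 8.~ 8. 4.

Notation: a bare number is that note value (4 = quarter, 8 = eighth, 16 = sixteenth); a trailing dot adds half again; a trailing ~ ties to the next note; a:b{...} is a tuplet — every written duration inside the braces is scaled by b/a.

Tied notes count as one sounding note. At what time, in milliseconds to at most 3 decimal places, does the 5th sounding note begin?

note 5 onset = 7/2b = 1346.154ms

1. 0.0ms @ 0 + 576.923ms (3/2)
2. 576.923ms @ 3/2 + 288.462ms (3/4)
3. 865.385ms @ 9/4 + 288.462ms (3/4)
4. 1153.846ms @ 3 + 192.308ms (1/2)
5. 1346.154ms @ 7/2 + 192.308ms (1/2)
6. 1538.462ms @ 4 + 192.308ms (1/2)
7. 1730.769ms @ 9/2 + 288.462ms (3/4)
8. 2019.231ms @ 21/4 + 288.462ms (3/4)
9. 2307.692ms @ 6 + 576.923ms (3/2)
10. 2884.615ms @ 15/2 + 576.923ms (3/2)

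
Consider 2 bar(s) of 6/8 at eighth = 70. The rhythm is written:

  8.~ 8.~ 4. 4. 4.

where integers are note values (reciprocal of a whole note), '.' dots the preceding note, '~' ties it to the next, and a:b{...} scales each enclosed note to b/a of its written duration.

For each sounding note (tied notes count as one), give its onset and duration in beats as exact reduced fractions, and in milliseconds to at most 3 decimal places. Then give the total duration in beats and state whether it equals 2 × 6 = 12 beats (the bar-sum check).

1) 0.0ms=0b +5142.857ms=6b
2) 5142.857ms=6b +2571.429ms=3b
3) 7714.286ms=9b +2571.429ms=3b
Σ=12b of 12 (70bpm 6/8) — PASS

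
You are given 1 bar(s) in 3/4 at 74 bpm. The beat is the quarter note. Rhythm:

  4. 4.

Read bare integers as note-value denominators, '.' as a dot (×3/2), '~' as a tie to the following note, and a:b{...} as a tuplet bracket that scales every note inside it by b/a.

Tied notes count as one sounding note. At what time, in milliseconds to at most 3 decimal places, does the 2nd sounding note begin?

1. 0.0ms @ 0 + 1216.216ms (3/2)
2. 1216.216ms @ 3/2 + 1216.216ms (3/2)

note 2 onset = 3/2b = 1216.216ms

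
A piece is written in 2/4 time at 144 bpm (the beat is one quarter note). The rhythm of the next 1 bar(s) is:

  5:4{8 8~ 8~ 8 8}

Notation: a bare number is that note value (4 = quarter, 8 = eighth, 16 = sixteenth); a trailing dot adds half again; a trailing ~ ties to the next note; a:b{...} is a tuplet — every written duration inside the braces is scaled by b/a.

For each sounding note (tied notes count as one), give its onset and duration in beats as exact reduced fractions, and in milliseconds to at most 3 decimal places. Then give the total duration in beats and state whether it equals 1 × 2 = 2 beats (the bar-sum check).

1) 0.0ms=0b +166.667ms=2/5b
2) 166.667ms=2/5b +500.0ms=6/5b
3) 666.667ms=8/5b +166.667ms=2/5b
Σ=2b of 2 (144bpm 2/4) — PASS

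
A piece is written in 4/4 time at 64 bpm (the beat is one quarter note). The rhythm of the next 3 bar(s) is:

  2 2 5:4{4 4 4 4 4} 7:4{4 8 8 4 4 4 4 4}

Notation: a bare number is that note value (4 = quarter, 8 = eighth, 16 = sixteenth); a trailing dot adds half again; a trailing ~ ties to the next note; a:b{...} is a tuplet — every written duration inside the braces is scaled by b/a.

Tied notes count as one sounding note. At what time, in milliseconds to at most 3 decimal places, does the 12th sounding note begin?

1. 0.0ms @ 0 + 1875.0ms (2)
2. 1875.0ms @ 2 + 1875.0ms (2)
3. 3750.0ms @ 4 + 750.0ms (4/5)
4. 4500.0ms @ 24/5 + 750.0ms (4/5)
5. 5250.0ms @ 28/5 + 750.0ms (4/5)
6. 6000.0ms @ 32/5 + 750.0ms (4/5)
7. 6750.0ms @ 36/5 + 750.0ms (4/5)
8. 7500.0ms @ 8 + 535.714ms (4/7)
9. 8035.714ms @ 60/7 + 267.857ms (2/7)
10. 8303.571ms @ 62/7 + 267.857ms (2/7)
11. 8571.429ms @ 64/7 + 535.714ms (4/7)
12. 9107.143ms @ 68/7 + 535.714ms (4/7)
13. 9642.857ms @ 72/7 + 535.714ms (4/7)
14. 10178.571ms @ 76/7 + 535.714ms (4/7)
15. 10714.286ms @ 80/7 + 535.714ms (4/7)

note 12 onset = 68/7b = 9107.143ms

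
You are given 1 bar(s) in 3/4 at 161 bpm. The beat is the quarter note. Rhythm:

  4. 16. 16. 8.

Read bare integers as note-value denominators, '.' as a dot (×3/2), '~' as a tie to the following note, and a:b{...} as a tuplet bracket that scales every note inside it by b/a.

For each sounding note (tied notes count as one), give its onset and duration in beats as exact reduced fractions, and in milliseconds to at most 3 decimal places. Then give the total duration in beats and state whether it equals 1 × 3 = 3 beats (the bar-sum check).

1) 0.0ms=0b +559.006ms=3/2b
2) 559.006ms=3/2b +139.752ms=3/8b
3) 698.758ms=15/8b +139.752ms=3/8b
4) 838.509ms=9/4b +279.503ms=3/4b
Σ=3b of 3 (161bpm 3/4) — PASS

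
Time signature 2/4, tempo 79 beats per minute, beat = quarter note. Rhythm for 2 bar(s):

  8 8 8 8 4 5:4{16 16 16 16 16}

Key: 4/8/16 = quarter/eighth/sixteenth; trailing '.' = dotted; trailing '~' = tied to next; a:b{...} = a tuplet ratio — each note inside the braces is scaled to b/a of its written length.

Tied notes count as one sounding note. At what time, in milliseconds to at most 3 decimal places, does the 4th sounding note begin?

1. 0.0ms @ 0 + 379.747ms (1/2)
2. 379.747ms @ 1/2 + 379.747ms (1/2)
3. 759.494ms @ 1 + 379.747ms (1/2)
4. 1139.241ms @ 3/2 + 379.747ms (1/2)
5. 1518.987ms @ 2 + 759.494ms (1)
6. 2278.481ms @ 3 + 151.899ms (1/5)
7. 2430.38ms @ 16/5 + 151.899ms (1/5)
8. 2582.278ms @ 17/5 + 151.899ms (1/5)
9. 2734.177ms @ 18/5 + 151.899ms (1/5)
10. 2886.076ms @ 19/5 + 151.899ms (1/5)

note 4 onset = 3/2b = 1139.241ms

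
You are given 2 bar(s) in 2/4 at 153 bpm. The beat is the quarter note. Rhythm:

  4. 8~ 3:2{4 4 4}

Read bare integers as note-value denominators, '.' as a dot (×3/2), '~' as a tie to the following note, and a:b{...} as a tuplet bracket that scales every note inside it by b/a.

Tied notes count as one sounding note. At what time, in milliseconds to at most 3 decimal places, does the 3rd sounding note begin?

1. 0.0ms @ 0 + 588.235ms (3/2)
2. 588.235ms @ 3/2 + 457.516ms (7/6)
3. 1045.752ms @ 8/3 + 261.438ms (2/3)
4. 1307.19ms @ 10/3 + 261.438ms (2/3)

note 3 onset = 8/3b = 1045.752ms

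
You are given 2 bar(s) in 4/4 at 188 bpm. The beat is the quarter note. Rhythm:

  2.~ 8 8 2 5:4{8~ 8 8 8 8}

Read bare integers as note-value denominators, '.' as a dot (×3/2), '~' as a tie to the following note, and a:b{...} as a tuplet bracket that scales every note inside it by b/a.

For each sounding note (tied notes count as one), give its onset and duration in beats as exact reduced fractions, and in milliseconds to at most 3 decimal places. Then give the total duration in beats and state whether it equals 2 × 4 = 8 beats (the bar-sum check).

1) 0.0ms=0b +1117.021ms=7/2b
2) 1117.021ms=7/2b +159.574ms=1/2b
3) 1276.596ms=4b +638.298ms=2b
4) 1914.894ms=6b +255.319ms=4/5b
5) 2170.213ms=34/5b +127.66ms=2/5b
6) 2297.872ms=36/5b +127.66ms=2/5b
7) 2425.532ms=38/5b +127.66ms=2/5b
Σ=8b of 8 (188bpm 4/4) — PASS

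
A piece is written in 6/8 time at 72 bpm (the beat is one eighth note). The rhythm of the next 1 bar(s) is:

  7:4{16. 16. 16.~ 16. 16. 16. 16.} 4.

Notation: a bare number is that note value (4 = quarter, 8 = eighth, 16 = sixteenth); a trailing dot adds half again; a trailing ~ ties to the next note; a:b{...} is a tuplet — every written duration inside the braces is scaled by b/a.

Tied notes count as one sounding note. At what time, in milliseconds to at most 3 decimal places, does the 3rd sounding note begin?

1. 0.0ms @ 0 + 357.143ms (3/7)
2. 357.143ms @ 3/7 + 357.143ms (3/7)
3. 714.286ms @ 6/7 + 714.286ms (6/7)
4. 1428.571ms @ 12/7 + 357.143ms (3/7)
5. 1785.714ms @ 15/7 + 357.143ms (3/7)
6. 2142.857ms @ 18/7 + 357.143ms (3/7)
7. 2500.0ms @ 3 + 2500.0ms (3)

note 3 onset = 6/7b = 714.286ms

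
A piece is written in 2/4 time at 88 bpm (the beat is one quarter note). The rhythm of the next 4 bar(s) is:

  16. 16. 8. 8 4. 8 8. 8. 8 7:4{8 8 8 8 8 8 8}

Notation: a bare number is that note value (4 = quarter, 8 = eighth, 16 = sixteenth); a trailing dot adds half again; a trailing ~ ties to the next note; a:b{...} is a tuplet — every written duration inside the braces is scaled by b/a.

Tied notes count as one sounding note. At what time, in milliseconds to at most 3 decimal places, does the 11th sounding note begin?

note 11 onset = 44/7b = 4285.714ms

1. 0.0ms @ 0 + 255.682ms (3/8)
2. 255.682ms @ 3/8 + 255.682ms (3/8)
3. 511.364ms @ 3/4 + 511.364ms (3/4)
4. 1022.727ms @ 3/2 + 340.909ms (1/2)
5. 1363.636ms @ 2 + 1022.727ms (3/2)
6. 2386.364ms @ 7/2 + 340.909ms (1/2)
7. 2727.273ms @ 4 + 511.364ms (3/4)
8. 3238.636ms @ 19/4 + 511.364ms (3/4)
9. 3750.0ms @ 11/2 + 340.909ms (1/2)
10. 4090.909ms @ 6 + 194.805ms (2/7)
11. 4285.714ms @ 44/7 + 194.805ms (2/7)
12. 4480.519ms @ 46/7 + 194.805ms (2/7)
13. 4675.325ms @ 48/7 + 194.805ms (2/7)
14. 4870.13ms @ 50/7 + 194.805ms (2/7)
15. 5064.935ms @ 52/7 + 194.805ms (2/7)
16. 5259.74ms @ 54/7 + 194.805ms (2/7)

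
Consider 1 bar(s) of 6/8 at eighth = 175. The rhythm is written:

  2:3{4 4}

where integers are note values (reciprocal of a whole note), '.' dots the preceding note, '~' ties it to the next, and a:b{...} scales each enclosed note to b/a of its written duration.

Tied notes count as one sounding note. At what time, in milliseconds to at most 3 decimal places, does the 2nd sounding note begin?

note 2 onset = 3b = 1028.571ms

1. 0.0ms @ 0 + 1028.571ms (3)
2. 1028.571ms @ 3 + 1028.571ms (3)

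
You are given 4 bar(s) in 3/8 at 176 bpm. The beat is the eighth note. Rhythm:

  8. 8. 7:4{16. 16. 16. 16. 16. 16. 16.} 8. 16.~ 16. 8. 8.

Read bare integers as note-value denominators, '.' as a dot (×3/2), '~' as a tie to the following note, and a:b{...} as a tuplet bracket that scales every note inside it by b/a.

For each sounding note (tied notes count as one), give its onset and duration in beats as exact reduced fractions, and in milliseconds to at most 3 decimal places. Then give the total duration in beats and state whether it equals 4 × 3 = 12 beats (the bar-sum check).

1) 0.0ms=0b +511.364ms=3/2b
2) 511.364ms=3/2b +511.364ms=3/2b
3) 1022.727ms=3b +146.104ms=3/7b
4) 1168.831ms=24/7b +146.104ms=3/7b
5) 1314.935ms=27/7b +146.104ms=3/7b
6) 1461.039ms=30/7b +146.104ms=3/7b
7) 1607.143ms=33/7b +146.104ms=3/7b
8) 1753.247ms=36/7b +146.104ms=3/7b
9) 1899.351ms=39/7b +146.104ms=3/7b
10) 2045.455ms=6b +511.364ms=3/2b
11) 2556.818ms=15/2b +511.364ms=3/2b
12) 3068.182ms=9b +511.364ms=3/2b
13) 3579.545ms=21/2b +511.364ms=3/2b
Σ=12b of 12 (176bpm 3/8) — PASS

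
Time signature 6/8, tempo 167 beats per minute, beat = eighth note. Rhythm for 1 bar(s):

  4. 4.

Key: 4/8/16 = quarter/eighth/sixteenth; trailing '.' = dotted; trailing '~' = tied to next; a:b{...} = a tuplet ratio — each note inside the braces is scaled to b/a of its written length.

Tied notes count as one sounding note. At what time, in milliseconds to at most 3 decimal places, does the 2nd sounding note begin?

note 2 onset = 3b = 1077.844ms

1. 0.0ms @ 0 + 1077.844ms (3)
2. 1077.844ms @ 3 + 1077.844ms (3)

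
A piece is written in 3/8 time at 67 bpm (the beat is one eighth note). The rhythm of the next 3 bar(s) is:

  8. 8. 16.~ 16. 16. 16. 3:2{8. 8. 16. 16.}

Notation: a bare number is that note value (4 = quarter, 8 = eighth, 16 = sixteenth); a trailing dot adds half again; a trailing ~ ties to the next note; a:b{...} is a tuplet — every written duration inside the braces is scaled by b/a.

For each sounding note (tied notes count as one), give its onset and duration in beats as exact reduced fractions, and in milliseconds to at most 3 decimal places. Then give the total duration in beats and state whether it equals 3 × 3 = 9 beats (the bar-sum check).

1) 0.0ms=0b +1343.284ms=3/2b
2) 1343.284ms=3/2b +1343.284ms=3/2b
3) 2686.567ms=3b +1343.284ms=3/2b
4) 4029.851ms=9/2b +671.642ms=3/4b
5) 4701.493ms=21/4b +671.642ms=3/4b
6) 5373.134ms=6b +895.522ms=1b
7) 6268.657ms=7b +895.522ms=1b
8) 7164.179ms=8b +447.761ms=1/2b
9) 7611.94ms=17/2b +447.761ms=1/2b
Σ=9b of 9 (67bpm 3/8) — PASS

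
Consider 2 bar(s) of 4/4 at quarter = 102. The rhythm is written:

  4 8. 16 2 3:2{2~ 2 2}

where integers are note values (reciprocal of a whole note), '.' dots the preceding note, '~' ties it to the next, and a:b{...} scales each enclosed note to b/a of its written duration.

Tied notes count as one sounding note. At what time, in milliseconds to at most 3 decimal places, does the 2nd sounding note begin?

1. 0.0ms @ 0 + 588.235ms (1)
2. 588.235ms @ 1 + 441.176ms (3/4)
3. 1029.412ms @ 7/4 + 147.059ms (1/4)
4. 1176.471ms @ 2 + 1176.471ms (2)
5. 2352.941ms @ 4 + 1568.627ms (8/3)
6. 3921.569ms @ 20/3 + 784.314ms (4/3)

note 2 onset = 1b = 588.235ms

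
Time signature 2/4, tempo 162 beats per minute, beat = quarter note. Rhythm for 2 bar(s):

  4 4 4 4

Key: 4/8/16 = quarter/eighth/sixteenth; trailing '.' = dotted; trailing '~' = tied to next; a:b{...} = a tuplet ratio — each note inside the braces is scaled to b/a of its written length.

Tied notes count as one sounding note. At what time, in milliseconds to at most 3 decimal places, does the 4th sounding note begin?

1. 0.0ms @ 0 + 370.37ms (1)
2. 370.37ms @ 1 + 370.37ms (1)
3. 740.741ms @ 2 + 370.37ms (1)
4. 1111.111ms @ 3 + 370.37ms (1)

note 4 onset = 3b = 1111.111ms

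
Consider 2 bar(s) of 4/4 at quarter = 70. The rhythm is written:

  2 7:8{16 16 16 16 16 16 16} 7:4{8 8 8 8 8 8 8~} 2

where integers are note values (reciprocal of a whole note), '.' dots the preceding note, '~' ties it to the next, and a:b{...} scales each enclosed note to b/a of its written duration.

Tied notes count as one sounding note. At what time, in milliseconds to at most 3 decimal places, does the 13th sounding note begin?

note 13 onset = 36/7b = 4408.163ms

1. 0.0ms @ 0 + 1714.286ms (2)
2. 1714.286ms @ 2 + 244.898ms (2/7)
3. 1959.184ms @ 16/7 + 244.898ms (2/7)
4. 2204.082ms @ 18/7 + 244.898ms (2/7)
5. 2448.98ms @ 20/7 + 244.898ms (2/7)
6. 2693.878ms @ 22/7 + 244.898ms (2/7)
7. 2938.776ms @ 24/7 + 244.898ms (2/7)
8. 3183.673ms @ 26/7 + 244.898ms (2/7)
9. 3428.571ms @ 4 + 244.898ms (2/7)
10. 3673.469ms @ 30/7 + 244.898ms (2/7)
11. 3918.367ms @ 32/7 + 244.898ms (2/7)
12. 4163.265ms @ 34/7 + 244.898ms (2/7)
13. 4408.163ms @ 36/7 + 244.898ms (2/7)
14. 4653.061ms @ 38/7 + 244.898ms (2/7)
15. 4897.959ms @ 40/7 + 1959.184ms (16/7)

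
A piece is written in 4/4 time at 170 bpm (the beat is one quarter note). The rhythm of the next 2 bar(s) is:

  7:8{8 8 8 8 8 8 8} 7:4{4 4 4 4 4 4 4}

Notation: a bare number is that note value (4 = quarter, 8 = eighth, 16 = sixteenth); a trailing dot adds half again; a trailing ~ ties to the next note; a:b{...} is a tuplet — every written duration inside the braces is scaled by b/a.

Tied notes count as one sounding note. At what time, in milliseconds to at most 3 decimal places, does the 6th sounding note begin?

note 6 onset = 20/7b = 1008.403ms

1. 0.0ms @ 0 + 201.681ms (4/7)
2. 201.681ms @ 4/7 + 201.681ms (4/7)
3. 403.361ms @ 8/7 + 201.681ms (4/7)
4. 605.042ms @ 12/7 + 201.681ms (4/7)
5. 806.723ms @ 16/7 + 201.681ms (4/7)
6. 1008.403ms @ 20/7 + 201.681ms (4/7)
7. 1210.084ms @ 24/7 + 201.681ms (4/7)
8. 1411.765ms @ 4 + 201.681ms (4/7)
9. 1613.445ms @ 32/7 + 201.681ms (4/7)
10. 1815.126ms @ 36/7 + 201.681ms (4/7)
11. 2016.807ms @ 40/7 + 201.681ms (4/7)
12. 2218.487ms @ 44/7 + 201.681ms (4/7)
13. 2420.168ms @ 48/7 + 201.681ms (4/7)
14. 2621.849ms @ 52/7 + 201.681ms (4/7)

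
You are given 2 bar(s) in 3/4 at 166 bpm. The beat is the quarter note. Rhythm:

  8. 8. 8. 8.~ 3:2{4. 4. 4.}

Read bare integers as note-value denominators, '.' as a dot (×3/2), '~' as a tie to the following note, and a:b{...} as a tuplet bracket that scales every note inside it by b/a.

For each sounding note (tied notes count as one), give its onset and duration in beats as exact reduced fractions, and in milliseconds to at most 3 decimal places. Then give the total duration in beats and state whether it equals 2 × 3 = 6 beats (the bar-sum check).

1) 0.0ms=0b +271.084ms=3/4b
2) 271.084ms=3/4b +271.084ms=3/4b
3) 542.169ms=3/2b +271.084ms=3/4b
4) 813.253ms=9/4b +632.53ms=7/4b
5) 1445.783ms=4b +361.446ms=1b
6) 1807.229ms=5b +361.446ms=1b
Σ=6b of 6 (166bpm 3/4) — PASS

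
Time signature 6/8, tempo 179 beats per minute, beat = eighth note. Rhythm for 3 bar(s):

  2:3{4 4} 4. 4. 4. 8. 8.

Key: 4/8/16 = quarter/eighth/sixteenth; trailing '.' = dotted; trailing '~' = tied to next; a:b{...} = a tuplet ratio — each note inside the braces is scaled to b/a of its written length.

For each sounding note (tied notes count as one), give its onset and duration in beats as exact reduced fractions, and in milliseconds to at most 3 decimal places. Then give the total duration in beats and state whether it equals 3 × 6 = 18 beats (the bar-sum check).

1) 0.0ms=0b +1005.587ms=3b
2) 1005.587ms=3b +1005.587ms=3b
3) 2011.173ms=6b +1005.587ms=3b
4) 3016.76ms=9b +1005.587ms=3b
5) 4022.346ms=12b +1005.587ms=3b
6) 5027.933ms=15b +502.793ms=3/2b
7) 5530.726ms=33/2b +502.793ms=3/2b
Σ=18b of 18 (179bpm 6/8) — PASS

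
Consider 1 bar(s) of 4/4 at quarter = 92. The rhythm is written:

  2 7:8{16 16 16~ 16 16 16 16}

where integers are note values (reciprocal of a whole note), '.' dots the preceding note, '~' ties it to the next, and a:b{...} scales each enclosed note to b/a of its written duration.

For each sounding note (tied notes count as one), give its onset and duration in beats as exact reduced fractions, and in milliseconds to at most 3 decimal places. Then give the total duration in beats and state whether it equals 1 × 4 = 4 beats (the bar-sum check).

1) 0.0ms=0b +1304.348ms=2b
2) 1304.348ms=2b +186.335ms=2/7b
3) 1490.683ms=16/7b +186.335ms=2/7b
4) 1677.019ms=18/7b +372.671ms=4/7b
5) 2049.689ms=22/7b +186.335ms=2/7b
6) 2236.025ms=24/7b +186.335ms=2/7b
7) 2422.36ms=26/7b +186.335ms=2/7b
Σ=4b of 4 (92bpm 4/4) — PASS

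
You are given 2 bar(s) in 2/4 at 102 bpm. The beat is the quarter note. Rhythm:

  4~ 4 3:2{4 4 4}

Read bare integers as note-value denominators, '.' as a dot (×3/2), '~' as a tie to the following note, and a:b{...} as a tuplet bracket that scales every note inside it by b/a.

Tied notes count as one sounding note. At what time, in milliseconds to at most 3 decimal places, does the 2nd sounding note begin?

1. 0.0ms @ 0 + 1176.471ms (2)
2. 1176.471ms @ 2 + 392.157ms (2/3)
3. 1568.627ms @ 8/3 + 392.157ms (2/3)
4. 1960.784ms @ 10/3 + 392.157ms (2/3)

note 2 onset = 2b = 1176.471ms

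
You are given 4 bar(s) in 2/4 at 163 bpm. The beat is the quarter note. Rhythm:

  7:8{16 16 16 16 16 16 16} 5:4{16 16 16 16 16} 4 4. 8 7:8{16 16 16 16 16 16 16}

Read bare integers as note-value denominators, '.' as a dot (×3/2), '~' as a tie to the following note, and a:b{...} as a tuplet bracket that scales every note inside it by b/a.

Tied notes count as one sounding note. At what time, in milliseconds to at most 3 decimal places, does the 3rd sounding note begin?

note 3 onset = 4/7b = 210.342ms

1. 0.0ms @ 0 + 105.171ms (2/7)
2. 105.171ms @ 2/7 + 105.171ms (2/7)
3. 210.342ms @ 4/7 + 105.171ms (2/7)
4. 315.513ms @ 6/7 + 105.171ms (2/7)
5. 420.684ms @ 8/7 + 105.171ms (2/7)
6. 525.855ms @ 10/7 + 105.171ms (2/7)
7. 631.025ms @ 12/7 + 105.171ms (2/7)
8. 736.196ms @ 2 + 73.62ms (1/5)
9. 809.816ms @ 11/5 + 73.62ms (1/5)
10. 883.436ms @ 12/5 + 73.62ms (1/5)
11. 957.055ms @ 13/5 + 73.62ms (1/5)
12. 1030.675ms @ 14/5 + 73.62ms (1/5)
13. 1104.294ms @ 3 + 368.098ms (1)
14. 1472.393ms @ 4 + 552.147ms (3/2)
15. 2024.54ms @ 11/2 + 184.049ms (1/2)
16. 2208.589ms @ 6 + 105.171ms (2/7)
17. 2313.76ms @ 44/7 + 105.171ms (2/7)
18. 2418.931ms @ 46/7 + 105.171ms (2/7)
19. 2524.102ms @ 48/7 + 105.171ms (2/7)
20. 2629.273ms @ 50/7 + 105.171ms (2/7)
21. 2734.443ms @ 52/7 + 105.171ms (2/7)
22. 2839.614ms @ 54/7 + 105.171ms (2/7)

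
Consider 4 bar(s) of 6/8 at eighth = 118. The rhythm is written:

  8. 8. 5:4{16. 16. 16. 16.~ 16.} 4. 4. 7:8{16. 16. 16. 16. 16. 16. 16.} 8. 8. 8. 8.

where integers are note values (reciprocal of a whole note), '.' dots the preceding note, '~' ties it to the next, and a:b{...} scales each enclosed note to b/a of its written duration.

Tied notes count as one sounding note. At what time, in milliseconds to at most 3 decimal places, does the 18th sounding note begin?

note 18 onset = 21b = 10677.966ms

1. 0.0ms @ 0 + 762.712ms (3/2)
2. 762.712ms @ 3/2 + 762.712ms (3/2)
3. 1525.424ms @ 3 + 305.085ms (3/5)
4. 1830.508ms @ 18/5 + 305.085ms (3/5)
5. 2135.593ms @ 21/5 + 305.085ms (3/5)
6. 2440.678ms @ 24/5 + 610.169ms (6/5)
7. 3050.847ms @ 6 + 1525.424ms (3)
8. 4576.271ms @ 9 + 1525.424ms (3)
9. 6101.695ms @ 12 + 435.835ms (6/7)
10. 6537.53ms @ 90/7 + 435.835ms (6/7)
11. 6973.366ms @ 96/7 + 435.835ms (6/7)
12. 7409.201ms @ 102/7 + 435.835ms (6/7)
13. 7845.036ms @ 108/7 + 435.835ms (6/7)
14. 8280.872ms @ 114/7 + 435.835ms (6/7)
15. 8716.707ms @ 120/7 + 435.835ms (6/7)
16. 9152.542ms @ 18 + 762.712ms (3/2)
17. 9915.254ms @ 39/2 + 762.712ms (3/2)
18. 10677.966ms @ 21 + 762.712ms (3/2)
19. 11440.678ms @ 45/2 + 762.712ms (3/2)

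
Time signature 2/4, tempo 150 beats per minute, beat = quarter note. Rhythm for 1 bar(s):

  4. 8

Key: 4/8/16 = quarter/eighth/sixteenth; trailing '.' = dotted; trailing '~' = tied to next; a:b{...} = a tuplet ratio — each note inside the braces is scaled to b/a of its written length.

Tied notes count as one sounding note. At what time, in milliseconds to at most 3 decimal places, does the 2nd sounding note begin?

note 2 onset = 3/2b = 600.0ms

1. 0.0ms @ 0 + 600.0ms (3/2)
2. 600.0ms @ 3/2 + 200.0ms (1/2)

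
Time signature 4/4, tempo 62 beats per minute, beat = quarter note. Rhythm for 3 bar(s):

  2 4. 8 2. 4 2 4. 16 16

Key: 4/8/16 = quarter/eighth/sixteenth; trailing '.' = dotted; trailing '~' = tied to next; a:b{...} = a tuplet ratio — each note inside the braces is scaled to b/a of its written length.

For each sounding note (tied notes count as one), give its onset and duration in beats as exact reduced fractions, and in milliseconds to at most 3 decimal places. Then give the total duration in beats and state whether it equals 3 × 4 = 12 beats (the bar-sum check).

1) 0.0ms=0b +1935.484ms=2b
2) 1935.484ms=2b +1451.613ms=3/2b
3) 3387.097ms=7/2b +483.871ms=1/2b
4) 3870.968ms=4b +2903.226ms=3b
5) 6774.194ms=7b +967.742ms=1b
6) 7741.935ms=8b +1935.484ms=2b
7) 9677.419ms=10b +1451.613ms=3/2b
8) 11129.032ms=23/2b +241.935ms=1/4b
9) 11370.968ms=47/4b +241.935ms=1/4b
Σ=12b of 12 (62bpm 4/4) — PASS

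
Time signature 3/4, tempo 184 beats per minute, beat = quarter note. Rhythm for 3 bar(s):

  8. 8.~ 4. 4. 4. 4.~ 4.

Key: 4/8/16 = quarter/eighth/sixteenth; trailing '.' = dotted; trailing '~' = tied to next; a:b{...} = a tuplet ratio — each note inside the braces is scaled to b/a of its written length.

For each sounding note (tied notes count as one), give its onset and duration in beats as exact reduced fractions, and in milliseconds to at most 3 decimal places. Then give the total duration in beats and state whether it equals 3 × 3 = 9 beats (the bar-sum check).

1) 0.0ms=0b +244.565ms=3/4b
2) 244.565ms=3/4b +733.696ms=9/4b
3) 978.261ms=3b +489.13ms=3/2b
4) 1467.391ms=9/2b +489.13ms=3/2b
5) 1956.522ms=6b +978.261ms=3b
Σ=9b of 9 (184bpm 3/4) — PASS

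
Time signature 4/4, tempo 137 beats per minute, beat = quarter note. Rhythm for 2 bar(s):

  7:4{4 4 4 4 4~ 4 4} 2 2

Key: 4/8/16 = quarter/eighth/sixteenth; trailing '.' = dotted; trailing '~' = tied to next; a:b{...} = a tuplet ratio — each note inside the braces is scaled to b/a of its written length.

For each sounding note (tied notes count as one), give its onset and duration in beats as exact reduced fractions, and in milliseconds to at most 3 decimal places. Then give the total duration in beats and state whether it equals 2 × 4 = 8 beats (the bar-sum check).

1) 0.0ms=0b +250.261ms=4/7b
2) 250.261ms=4/7b +250.261ms=4/7b
3) 500.521ms=8/7b +250.261ms=4/7b
4) 750.782ms=12/7b +250.261ms=4/7b
5) 1001.043ms=16/7b +500.521ms=8/7b
6) 1501.564ms=24/7b +250.261ms=4/7b
7) 1751.825ms=4b +875.912ms=2b
8) 2627.737ms=6b +875.912ms=2b
Σ=8b of 8 (137bpm 4/4) — PASS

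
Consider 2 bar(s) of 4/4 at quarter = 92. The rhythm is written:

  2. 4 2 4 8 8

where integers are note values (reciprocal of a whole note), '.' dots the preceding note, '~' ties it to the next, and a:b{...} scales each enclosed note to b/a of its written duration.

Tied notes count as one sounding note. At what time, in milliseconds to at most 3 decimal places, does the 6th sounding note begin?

1. 0.0ms @ 0 + 1956.522ms (3)
2. 1956.522ms @ 3 + 652.174ms (1)
3. 2608.696ms @ 4 + 1304.348ms (2)
4. 3913.043ms @ 6 + 652.174ms (1)
5. 4565.217ms @ 7 + 326.087ms (1/2)
6. 4891.304ms @ 15/2 + 326.087ms (1/2)

note 6 onset = 15/2b = 4891.304ms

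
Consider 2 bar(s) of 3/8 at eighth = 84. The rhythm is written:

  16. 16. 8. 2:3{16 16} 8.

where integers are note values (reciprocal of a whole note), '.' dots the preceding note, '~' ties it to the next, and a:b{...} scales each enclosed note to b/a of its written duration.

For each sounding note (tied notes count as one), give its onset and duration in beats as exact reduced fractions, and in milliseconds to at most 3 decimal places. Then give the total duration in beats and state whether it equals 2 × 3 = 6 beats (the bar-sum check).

1) 0.0ms=0b +535.714ms=3/4b
2) 535.714ms=3/4b +535.714ms=3/4b
3) 1071.429ms=3/2b +1071.429ms=3/2b
4) 2142.857ms=3b +535.714ms=3/4b
5) 2678.571ms=15/4b +535.714ms=3/4b
6) 3214.286ms=9/2b +1071.429ms=3/2b
Σ=6b of 6 (84bpm 3/8) — PASS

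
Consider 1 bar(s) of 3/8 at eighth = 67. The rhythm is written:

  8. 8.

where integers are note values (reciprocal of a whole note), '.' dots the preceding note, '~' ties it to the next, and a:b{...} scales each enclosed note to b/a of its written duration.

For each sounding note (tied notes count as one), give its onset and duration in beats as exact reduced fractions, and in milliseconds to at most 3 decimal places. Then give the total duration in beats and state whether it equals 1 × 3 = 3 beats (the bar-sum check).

1) 0.0ms=0b +1343.284ms=3/2b
2) 1343.284ms=3/2b +1343.284ms=3/2b
Σ=3b of 3 (67bpm 3/8) — PASS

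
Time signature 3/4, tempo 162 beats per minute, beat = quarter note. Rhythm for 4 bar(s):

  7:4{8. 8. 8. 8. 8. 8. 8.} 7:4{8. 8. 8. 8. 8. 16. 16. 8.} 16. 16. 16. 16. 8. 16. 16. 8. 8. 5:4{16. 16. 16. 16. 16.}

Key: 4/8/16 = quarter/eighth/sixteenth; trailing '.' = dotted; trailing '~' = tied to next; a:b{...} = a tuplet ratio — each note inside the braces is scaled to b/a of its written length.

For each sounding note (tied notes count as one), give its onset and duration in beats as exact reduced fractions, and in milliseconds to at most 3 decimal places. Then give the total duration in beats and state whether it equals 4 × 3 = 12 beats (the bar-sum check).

1) 0.0ms=0b +158.73ms=3/7b
2) 158.73ms=3/7b +158.73ms=3/7b
3) 317.46ms=6/7b +158.73ms=3/7b
4) 476.19ms=9/7b +158.73ms=3/7b
5) 634.921ms=12/7b +158.73ms=3/7b
6) 793.651ms=15/7b +158.73ms=3/7b
7) 952.381ms=18/7b +158.73ms=3/7b
8) 1111.111ms=3b +158.73ms=3/7b
9) 1269.841ms=24/7b +158.73ms=3/7b
10) 1428.571ms=27/7b +158.73ms=3/7b
11) 1587.302ms=30/7b +158.73ms=3/7b
12) 1746.032ms=33/7b +158.73ms=3/7b
13) 1904.762ms=36/7b +79.365ms=3/14b
14) 1984.127ms=75/14b +79.365ms=3/14b
15) 2063.492ms=39/7b +158.73ms=3/7b
16) 2222.222ms=6b +138.889ms=3/8b
17) 2361.111ms=51/8b +138.889ms=3/8b
18) 2500.0ms=27/4b +138.889ms=3/8b
19) 2638.889ms=57/8b +138.889ms=3/8b
20) 2777.778ms=15/2b +277.778ms=3/4b
21) 3055.556ms=33/4b +138.889ms=3/8b
22) 3194.444ms=69/8b +138.889ms=3/8b
23) 3333.333ms=9b +277.778ms=3/4b
24) 3611.111ms=39/4b +277.778ms=3/4b
25) 3888.889ms=21/2b +111.111ms=3/10b
26) 4000.0ms=54/5b +111.111ms=3/10b
27) 4111.111ms=111/10b +111.111ms=3/10b
28) 4222.222ms=57/5b +111.111ms=3/10b
29) 4333.333ms=117/10b +111.111ms=3/10b
Σ=12b of 12 (162bpm 3/4) — PASS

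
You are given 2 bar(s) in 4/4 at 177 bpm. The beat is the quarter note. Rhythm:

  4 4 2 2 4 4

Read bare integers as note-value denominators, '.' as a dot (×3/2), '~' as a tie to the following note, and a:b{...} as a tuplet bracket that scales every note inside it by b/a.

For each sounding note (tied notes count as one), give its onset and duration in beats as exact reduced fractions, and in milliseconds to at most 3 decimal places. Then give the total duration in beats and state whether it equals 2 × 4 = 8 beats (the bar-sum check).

1) 0.0ms=0b +338.983ms=1b
2) 338.983ms=1b +338.983ms=1b
3) 677.966ms=2b +677.966ms=2b
4) 1355.932ms=4b +677.966ms=2b
5) 2033.898ms=6b +338.983ms=1b
6) 2372.881ms=7b +338.983ms=1b
Σ=8b of 8 (177bpm 4/4) — PASS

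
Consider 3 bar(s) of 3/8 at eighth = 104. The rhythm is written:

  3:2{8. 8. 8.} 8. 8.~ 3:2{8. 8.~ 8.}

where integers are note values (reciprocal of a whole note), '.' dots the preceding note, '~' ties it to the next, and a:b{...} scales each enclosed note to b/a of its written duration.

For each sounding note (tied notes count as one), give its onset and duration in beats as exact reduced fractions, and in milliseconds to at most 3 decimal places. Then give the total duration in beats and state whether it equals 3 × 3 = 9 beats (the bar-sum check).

1) 0.0ms=0b +576.923ms=1b
2) 576.923ms=1b +576.923ms=1b
3) 1153.846ms=2b +576.923ms=1b
4) 1730.769ms=3b +865.385ms=3/2b
5) 2596.154ms=9/2b +1442.308ms=5/2b
6) 4038.462ms=7b +1153.846ms=2b
Σ=9b of 9 (104bpm 3/8) — PASS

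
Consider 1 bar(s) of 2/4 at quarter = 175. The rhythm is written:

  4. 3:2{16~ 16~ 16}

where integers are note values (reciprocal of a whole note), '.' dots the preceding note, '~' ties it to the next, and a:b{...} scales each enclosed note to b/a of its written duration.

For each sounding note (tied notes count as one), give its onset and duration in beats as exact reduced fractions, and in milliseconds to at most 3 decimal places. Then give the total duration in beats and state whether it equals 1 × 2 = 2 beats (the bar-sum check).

1) 0.0ms=0b +514.286ms=3/2b
2) 514.286ms=3/2b +171.429ms=1/2b
Σ=2b of 2 (175bpm 2/4) — PASS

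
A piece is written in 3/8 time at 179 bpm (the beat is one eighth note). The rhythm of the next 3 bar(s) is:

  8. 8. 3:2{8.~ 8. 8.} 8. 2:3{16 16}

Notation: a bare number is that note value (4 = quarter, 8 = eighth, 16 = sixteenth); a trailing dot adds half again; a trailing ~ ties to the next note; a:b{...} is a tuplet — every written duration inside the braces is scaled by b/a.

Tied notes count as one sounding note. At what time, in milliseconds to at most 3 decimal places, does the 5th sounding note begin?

note 5 onset = 6b = 2011.173ms

1. 0.0ms @ 0 + 502.793ms (3/2)
2. 502.793ms @ 3/2 + 502.793ms (3/2)
3. 1005.587ms @ 3 + 670.391ms (2)
4. 1675.978ms @ 5 + 335.196ms (1)
5. 2011.173ms @ 6 + 502.793ms (3/2)
6. 2513.966ms @ 15/2 + 251.397ms (3/4)
7. 2765.363ms @ 33/4 + 251.397ms (3/4)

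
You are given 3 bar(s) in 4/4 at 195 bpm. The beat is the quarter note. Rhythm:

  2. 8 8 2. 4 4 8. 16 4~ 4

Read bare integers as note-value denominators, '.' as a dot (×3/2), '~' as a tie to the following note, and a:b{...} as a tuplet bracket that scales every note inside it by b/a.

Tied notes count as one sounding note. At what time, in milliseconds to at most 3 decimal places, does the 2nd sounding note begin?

note 2 onset = 3b = 923.077ms

1. 0.0ms @ 0 + 923.077ms (3)
2. 923.077ms @ 3 + 153.846ms (1/2)
3. 1076.923ms @ 7/2 + 153.846ms (1/2)
4. 1230.769ms @ 4 + 923.077ms (3)
5. 2153.846ms @ 7 + 307.692ms (1)
6. 2461.538ms @ 8 + 307.692ms (1)
7. 2769.231ms @ 9 + 230.769ms (3/4)
8. 3000.0ms @ 39/4 + 76.923ms (1/4)
9. 3076.923ms @ 10 + 615.385ms (2)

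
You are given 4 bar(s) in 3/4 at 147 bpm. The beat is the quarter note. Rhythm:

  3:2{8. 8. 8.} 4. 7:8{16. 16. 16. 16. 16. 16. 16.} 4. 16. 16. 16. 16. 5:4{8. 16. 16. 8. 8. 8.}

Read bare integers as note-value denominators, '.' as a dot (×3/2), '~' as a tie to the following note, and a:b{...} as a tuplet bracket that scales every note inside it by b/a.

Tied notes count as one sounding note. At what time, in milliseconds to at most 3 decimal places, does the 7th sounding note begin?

1. 0.0ms @ 0 + 204.082ms (1/2)
2. 204.082ms @ 1/2 + 204.082ms (1/2)
3. 408.163ms @ 1 + 204.082ms (1/2)
4. 612.245ms @ 3/2 + 612.245ms (3/2)
5. 1224.49ms @ 3 + 174.927ms (3/7)
6. 1399.417ms @ 24/7 + 174.927ms (3/7)
7. 1574.344ms @ 27/7 + 174.927ms (3/7)
8. 1749.271ms @ 30/7 + 174.927ms (3/7)
9. 1924.198ms @ 33/7 + 174.927ms (3/7)
10. 2099.125ms @ 36/7 + 174.927ms (3/7)
11. 2274.052ms @ 39/7 + 174.927ms (3/7)
12. 2448.98ms @ 6 + 612.245ms (3/2)
13. 3061.224ms @ 15/2 + 153.061ms (3/8)
14. 3214.286ms @ 63/8 + 153.061ms (3/8)
15. 3367.347ms @ 33/4 + 153.061ms (3/8)
16. 3520.408ms @ 69/8 + 153.061ms (3/8)
17. 3673.469ms @ 9 + 244.898ms (3/5)
18. 3918.367ms @ 48/5 + 122.449ms (3/10)
19. 4040.816ms @ 99/10 + 122.449ms (3/10)
20. 4163.265ms @ 51/5 + 244.898ms (3/5)
21. 4408.163ms @ 54/5 + 244.898ms (3/5)
22. 4653.061ms @ 57/5 + 244.898ms (3/5)

note 7 onset = 27/7b = 1574.344ms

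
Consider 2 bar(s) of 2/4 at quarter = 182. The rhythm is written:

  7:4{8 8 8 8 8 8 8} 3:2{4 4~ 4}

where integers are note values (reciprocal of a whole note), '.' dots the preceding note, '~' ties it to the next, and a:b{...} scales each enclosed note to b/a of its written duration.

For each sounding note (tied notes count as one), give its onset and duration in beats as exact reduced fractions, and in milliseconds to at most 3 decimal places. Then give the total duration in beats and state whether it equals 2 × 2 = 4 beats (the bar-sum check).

1) 0.0ms=0b +94.192ms=2/7b
2) 94.192ms=2/7b +94.192ms=2/7b
3) 188.383ms=4/7b +94.192ms=2/7b
4) 282.575ms=6/7b +94.192ms=2/7b
5) 376.766ms=8/7b +94.192ms=2/7b
6) 470.958ms=10/7b +94.192ms=2/7b
7) 565.149ms=12/7b +94.192ms=2/7b
8) 659.341ms=2b +219.78ms=2/3b
9) 879.121ms=8/3b +439.56ms=4/3b
Σ=4b of 4 (182bpm 2/4) — PASS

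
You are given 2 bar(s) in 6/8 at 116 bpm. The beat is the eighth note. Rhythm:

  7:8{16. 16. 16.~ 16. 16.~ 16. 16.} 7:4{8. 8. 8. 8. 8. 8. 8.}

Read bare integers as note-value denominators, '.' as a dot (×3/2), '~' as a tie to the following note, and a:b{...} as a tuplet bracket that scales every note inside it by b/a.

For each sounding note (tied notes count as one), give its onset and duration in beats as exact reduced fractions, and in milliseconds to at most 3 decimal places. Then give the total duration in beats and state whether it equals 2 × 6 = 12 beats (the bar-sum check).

1) 0.0ms=0b +443.35ms=6/7b
2) 443.35ms=6/7b +443.35ms=6/7b
3) 886.7ms=12/7b +886.7ms=12/7b
4) 1773.399ms=24/7b +886.7ms=12/7b
5) 2660.099ms=36/7b +443.35ms=6/7b
6) 3103.448ms=6b +443.35ms=6/7b
7) 3546.798ms=48/7b +443.35ms=6/7b
8) 3990.148ms=54/7b +443.35ms=6/7b
9) 4433.498ms=60/7b +443.35ms=6/7b
10) 4876.847ms=66/7b +443.35ms=6/7b
11) 5320.197ms=72/7b +443.35ms=6/7b
12) 5763.547ms=78/7b +443.35ms=6/7b
Σ=12b of 12 (116bpm 6/8) — PASS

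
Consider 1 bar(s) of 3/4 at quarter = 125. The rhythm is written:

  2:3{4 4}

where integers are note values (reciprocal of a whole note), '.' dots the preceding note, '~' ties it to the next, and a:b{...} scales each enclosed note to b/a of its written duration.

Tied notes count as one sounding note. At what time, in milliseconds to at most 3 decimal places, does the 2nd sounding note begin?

note 2 onset = 3/2b = 720.0ms

1. 0.0ms @ 0 + 720.0ms (3/2)
2. 720.0ms @ 3/2 + 720.0ms (3/2)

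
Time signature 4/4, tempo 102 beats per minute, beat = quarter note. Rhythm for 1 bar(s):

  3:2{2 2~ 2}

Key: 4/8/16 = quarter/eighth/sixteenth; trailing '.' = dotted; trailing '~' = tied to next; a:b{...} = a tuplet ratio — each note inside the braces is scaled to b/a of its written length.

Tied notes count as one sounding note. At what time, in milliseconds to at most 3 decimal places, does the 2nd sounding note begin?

note 2 onset = 4/3b = 784.314ms

1. 0.0ms @ 0 + 784.314ms (4/3)
2. 784.314ms @ 4/3 + 1568.627ms (8/3)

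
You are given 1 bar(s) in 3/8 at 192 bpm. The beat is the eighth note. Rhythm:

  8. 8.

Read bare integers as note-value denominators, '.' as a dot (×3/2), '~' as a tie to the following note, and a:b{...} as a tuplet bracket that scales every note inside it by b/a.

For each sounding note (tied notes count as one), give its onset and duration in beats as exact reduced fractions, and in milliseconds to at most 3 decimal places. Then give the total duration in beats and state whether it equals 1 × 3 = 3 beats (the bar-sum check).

1) 0.0ms=0b +468.75ms=3/2b
2) 468.75ms=3/2b +468.75ms=3/2b
Σ=3b of 3 (192bpm 3/8) — PASS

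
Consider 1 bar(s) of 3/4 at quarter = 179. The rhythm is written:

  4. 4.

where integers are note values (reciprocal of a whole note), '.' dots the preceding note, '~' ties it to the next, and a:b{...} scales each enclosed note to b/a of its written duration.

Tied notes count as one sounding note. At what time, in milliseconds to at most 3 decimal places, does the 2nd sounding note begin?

note 2 onset = 3/2b = 502.793ms

1. 0.0ms @ 0 + 502.793ms (3/2)
2. 502.793ms @ 3/2 + 502.793ms (3/2)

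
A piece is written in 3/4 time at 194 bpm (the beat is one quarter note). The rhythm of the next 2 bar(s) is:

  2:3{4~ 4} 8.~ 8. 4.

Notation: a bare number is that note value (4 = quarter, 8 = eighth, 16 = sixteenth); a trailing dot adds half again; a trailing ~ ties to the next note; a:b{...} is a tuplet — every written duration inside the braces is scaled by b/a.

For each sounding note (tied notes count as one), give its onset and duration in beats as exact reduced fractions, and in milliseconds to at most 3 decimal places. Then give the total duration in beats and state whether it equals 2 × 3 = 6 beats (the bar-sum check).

1) 0.0ms=0b +927.835ms=3b
2) 927.835ms=3b +463.918ms=3/2b
3) 1391.753ms=9/2b +463.918ms=3/2b
Σ=6b of 6 (194bpm 3/4) — PASS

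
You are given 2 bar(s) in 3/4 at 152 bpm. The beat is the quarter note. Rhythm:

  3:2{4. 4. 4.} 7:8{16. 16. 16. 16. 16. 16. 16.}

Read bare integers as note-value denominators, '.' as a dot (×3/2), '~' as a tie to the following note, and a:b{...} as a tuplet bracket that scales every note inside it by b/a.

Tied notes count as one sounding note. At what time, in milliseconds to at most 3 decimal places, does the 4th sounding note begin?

note 4 onset = 3b = 1184.211ms

1. 0.0ms @ 0 + 394.737ms (1)
2. 394.737ms @ 1 + 394.737ms (1)
3. 789.474ms @ 2 + 394.737ms (1)
4. 1184.211ms @ 3 + 169.173ms (3/7)
5. 1353.383ms @ 24/7 + 169.173ms (3/7)
6. 1522.556ms @ 27/7 + 169.173ms (3/7)
7. 1691.729ms @ 30/7 + 169.173ms (3/7)
8. 1860.902ms @ 33/7 + 169.173ms (3/7)
9. 2030.075ms @ 36/7 + 169.173ms (3/7)
10. 2199.248ms @ 39/7 + 169.173ms (3/7)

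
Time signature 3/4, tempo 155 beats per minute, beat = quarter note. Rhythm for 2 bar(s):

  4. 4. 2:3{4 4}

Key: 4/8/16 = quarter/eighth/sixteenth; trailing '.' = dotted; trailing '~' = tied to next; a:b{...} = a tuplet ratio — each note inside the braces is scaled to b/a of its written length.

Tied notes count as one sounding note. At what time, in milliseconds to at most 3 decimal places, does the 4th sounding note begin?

note 4 onset = 9/2b = 1741.935ms

1. 0.0ms @ 0 + 580.645ms (3/2)
2. 580.645ms @ 3/2 + 580.645ms (3/2)
3. 1161.29ms @ 3 + 580.645ms (3/2)
4. 1741.935ms @ 9/2 + 580.645ms (3/2)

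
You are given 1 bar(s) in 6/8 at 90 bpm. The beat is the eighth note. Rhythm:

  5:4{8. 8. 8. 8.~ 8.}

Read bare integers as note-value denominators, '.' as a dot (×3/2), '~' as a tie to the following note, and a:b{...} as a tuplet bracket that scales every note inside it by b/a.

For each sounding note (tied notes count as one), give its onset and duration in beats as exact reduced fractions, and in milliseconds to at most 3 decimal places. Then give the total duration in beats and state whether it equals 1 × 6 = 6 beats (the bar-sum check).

1) 0.0ms=0b +800.0ms=6/5b
2) 800.0ms=6/5b +800.0ms=6/5b
3) 1600.0ms=12/5b +800.0ms=6/5b
4) 2400.0ms=18/5b +1600.0ms=12/5b
Σ=6b of 6 (90bpm 6/8) — PASS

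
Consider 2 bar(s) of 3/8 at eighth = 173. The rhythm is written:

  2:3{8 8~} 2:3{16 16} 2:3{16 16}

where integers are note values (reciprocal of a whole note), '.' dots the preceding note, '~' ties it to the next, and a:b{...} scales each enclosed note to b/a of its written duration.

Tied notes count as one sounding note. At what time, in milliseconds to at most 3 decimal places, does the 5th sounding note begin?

note 5 onset = 21/4b = 1820.809ms

1. 0.0ms @ 0 + 520.231ms (3/2)
2. 520.231ms @ 3/2 + 780.347ms (9/4)
3. 1300.578ms @ 15/4 + 260.116ms (3/4)
4. 1560.694ms @ 9/2 + 260.116ms (3/4)
5. 1820.809ms @ 21/4 + 260.116ms (3/4)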